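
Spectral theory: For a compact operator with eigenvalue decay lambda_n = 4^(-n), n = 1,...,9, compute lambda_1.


The eigenvalue formula gives lambda_1 = 1/4^1
= 1/4
= 0.2500

0.2500


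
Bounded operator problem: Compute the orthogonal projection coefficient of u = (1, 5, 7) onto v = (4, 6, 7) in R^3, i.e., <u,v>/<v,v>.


Computing <u,v> = 1*4 + 5*6 + 7*7 = 83
Computing <v,v> = 4^2 + 6^2 + 7^2 = 101
Projection coefficient = 83/101 = 0.8218

0.8218


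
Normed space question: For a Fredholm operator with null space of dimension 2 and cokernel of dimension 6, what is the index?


The Fredholm index is defined as ind(T) = dim(ker T) - dim(coker T)
= 2 - 6
= -4

-4


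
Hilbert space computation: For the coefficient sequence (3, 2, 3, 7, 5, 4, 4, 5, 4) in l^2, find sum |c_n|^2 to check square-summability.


sum |c_n|^2 = 3^2 + 2^2 + 3^2 + 7^2 + 5^2 + 4^2 + 4^2 + 5^2 + 4^2
= 9 + 4 + 9 + 49 + 25 + 16 + 16 + 25 + 16
= 169

169


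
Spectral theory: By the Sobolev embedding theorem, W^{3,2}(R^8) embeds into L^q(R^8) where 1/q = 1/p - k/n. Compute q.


Using the Sobolev embedding formula: 1/q = 1/p - k/n
1/q = 1/2 - 3/8 = 1/8
q = 1/(1/8) = 8

8.0000


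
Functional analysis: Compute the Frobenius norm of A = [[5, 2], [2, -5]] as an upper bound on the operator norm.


||A||_F^2 = sum a_ij^2
= 5^2 + 2^2 + 2^2 + (-5)^2
= 25 + 4 + 4 + 25 = 58
||A||_F = sqrt(58) = 7.6158

7.6158


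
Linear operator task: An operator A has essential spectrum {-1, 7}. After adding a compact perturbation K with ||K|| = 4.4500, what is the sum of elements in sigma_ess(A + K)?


By Weyl's theorem, the essential spectrum is invariant under compact perturbations.
sigma_ess(A + K) = sigma_ess(A) = {-1, 7}
Sum = -1 + 7 = 6

6


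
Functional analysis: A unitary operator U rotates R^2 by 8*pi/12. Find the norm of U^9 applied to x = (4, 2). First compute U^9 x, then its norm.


U is a rotation by theta = 8*pi/12
U^9 = rotation by 9*theta = 72*pi/12 = 0*pi/12 (mod 2*pi)
cos(0*pi/12) = 1.0000, sin(0*pi/12) = 0.0000
U^9 x = (1.0000 * 4 - 0.0000 * 2, 0.0000 * 4 + 1.0000 * 2)
= (4.0000, 2.0000)
||U^9 x|| = sqrt(4.0000^2 + 2.0000^2) = sqrt(20.0000) = 4.4721

4.4721


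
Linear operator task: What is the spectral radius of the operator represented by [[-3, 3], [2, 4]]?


For a 2x2 matrix, eigenvalues satisfy lambda^2 - (trace)*lambda + det = 0
trace = -3 + 4 = 1
det = -3*4 - 3*2 = -18
discriminant = 1^2 - 4*(-18) = 73
spectral radius = max |eigenvalue| = 4.7720

4.7720


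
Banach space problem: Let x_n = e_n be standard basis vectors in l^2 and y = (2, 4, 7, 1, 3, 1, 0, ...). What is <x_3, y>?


x_3 = e_3 is the standard basis vector with 1 in position 3.
<x_3, y> = y_3 = 7
As n -> infinity, <x_n, y> -> 0, confirming weak convergence of (x_n) to 0.

7


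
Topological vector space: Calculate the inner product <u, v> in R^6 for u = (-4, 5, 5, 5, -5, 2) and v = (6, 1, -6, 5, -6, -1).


Computing the standard inner product <u, v> = sum u_i * v_i
= -4*6 + 5*1 + 5*-6 + 5*5 + -5*-6 + 2*-1
= -24 + 5 + -30 + 25 + 30 + -2
= 4

4


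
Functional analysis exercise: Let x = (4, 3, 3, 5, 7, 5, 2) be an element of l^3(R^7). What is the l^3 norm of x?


The l^3 norm = (sum |x_i|^3)^(1/3)
Sum of 3th powers = 64 + 27 + 27 + 125 + 343 + 125 + 8 = 719
||x||_3 = (719)^(1/3) = 8.9587

8.9587


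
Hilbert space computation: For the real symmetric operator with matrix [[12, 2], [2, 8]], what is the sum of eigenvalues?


For a self-adjoint (symmetric) matrix, the eigenvalues are real.
The sum of eigenvalues equals the trace of the matrix.
trace = 12 + 8 = 20

20


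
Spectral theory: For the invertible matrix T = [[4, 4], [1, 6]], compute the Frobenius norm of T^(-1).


det(T) = 4*6 - 4*1 = 20
T^(-1) = (1/20) * [[6, -4], [-1, 4]] = [[0.3000, -0.2000], [-0.0500, 0.2000]]
||T^(-1)||_F^2 = 0.3000^2 + (-0.2000)^2 + (-0.0500)^2 + 0.2000^2 = 0.1725
||T^(-1)||_F = sqrt(0.1725) = 0.4153

0.4153


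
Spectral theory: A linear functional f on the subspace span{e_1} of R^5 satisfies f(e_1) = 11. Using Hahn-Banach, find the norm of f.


The norm of f is given by ||f|| = sup_{||x||=1} |f(x)|.
On span{e_1}, ||e_1|| = 1, so ||f|| = |f(e_1)| / ||e_1||
= |11| / 1 = 11.0000

11.0000


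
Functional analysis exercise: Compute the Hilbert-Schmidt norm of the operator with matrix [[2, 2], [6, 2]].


The Hilbert-Schmidt norm is sqrt(sum of squares of all entries).
Sum of squares = 2^2 + 2^2 + 6^2 + 2^2
= 4 + 4 + 36 + 4 = 48
||T||_HS = sqrt(48) = 6.9282

6.9282


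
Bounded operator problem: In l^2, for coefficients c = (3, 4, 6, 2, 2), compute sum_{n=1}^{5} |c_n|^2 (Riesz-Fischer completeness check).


sum |c_n|^2 = 3^2 + 4^2 + 6^2 + 2^2 + 2^2
= 9 + 16 + 36 + 4 + 4
= 69

69


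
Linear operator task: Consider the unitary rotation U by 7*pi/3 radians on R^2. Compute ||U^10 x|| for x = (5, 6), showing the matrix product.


U is a rotation by theta = 7*pi/3
U^10 = rotation by 10*theta = 70*pi/3 = 4*pi/3 (mod 2*pi)
cos(4*pi/3) = -0.5000, sin(4*pi/3) = -0.8660
U^10 x = (-0.5000 * 5 - -0.8660 * 6, -0.8660 * 5 + -0.5000 * 6)
= (2.6962, -7.3301)
||U^10 x|| = sqrt(2.6962^2 + (-7.3301)^2) = sqrt(61.0000) = 7.8102

7.8102


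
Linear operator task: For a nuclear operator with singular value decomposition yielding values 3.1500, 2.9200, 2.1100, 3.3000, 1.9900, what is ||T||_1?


The nuclear norm is the sum of all singular values.
||T||_1 = 3.1500 + 2.9200 + 2.1100 + 3.3000 + 1.9900
= 13.4700

13.4700


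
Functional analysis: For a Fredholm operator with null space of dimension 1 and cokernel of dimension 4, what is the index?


The Fredholm index is defined as ind(T) = dim(ker T) - dim(coker T)
= 1 - 4
= -3

-3


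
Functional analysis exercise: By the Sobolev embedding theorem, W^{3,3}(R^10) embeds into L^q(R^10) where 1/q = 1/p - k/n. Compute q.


Using the Sobolev embedding formula: 1/q = 1/p - k/n
1/q = 1/3 - 3/10 = 1/30
q = 1/(1/30) = 30

30.0000


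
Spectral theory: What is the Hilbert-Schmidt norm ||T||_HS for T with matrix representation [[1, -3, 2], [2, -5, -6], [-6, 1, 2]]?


The Hilbert-Schmidt norm is sqrt(sum of squares of all entries).
Sum of squares = 1^2 + (-3)^2 + 2^2 + 2^2 + (-5)^2 + (-6)^2 + (-6)^2 + 1^2 + 2^2
= 1 + 9 + 4 + 4 + 25 + 36 + 36 + 1 + 4 = 120
||T||_HS = sqrt(120) = 10.9545

10.9545


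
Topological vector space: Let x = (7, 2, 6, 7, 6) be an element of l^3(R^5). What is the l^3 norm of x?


The l^3 norm = (sum |x_i|^3)^(1/3)
Sum of 3th powers = 343 + 8 + 216 + 343 + 216 = 1126
||x||_3 = (1126)^(1/3) = 10.4035

10.4035


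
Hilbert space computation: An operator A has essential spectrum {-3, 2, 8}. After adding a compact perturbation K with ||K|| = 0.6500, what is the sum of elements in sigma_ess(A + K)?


By Weyl's theorem, the essential spectrum is invariant under compact perturbations.
sigma_ess(A + K) = sigma_ess(A) = {-3, 2, 8}
Sum = -3 + 2 + 8 = 7

7


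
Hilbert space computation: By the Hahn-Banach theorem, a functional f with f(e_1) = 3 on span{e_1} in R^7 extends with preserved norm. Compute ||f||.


The norm of f is given by ||f|| = sup_{||x||=1} |f(x)|.
On span{e_1}, ||e_1|| = 1, so ||f|| = |f(e_1)| / ||e_1||
= |3| / 1 = 3.0000

3.0000


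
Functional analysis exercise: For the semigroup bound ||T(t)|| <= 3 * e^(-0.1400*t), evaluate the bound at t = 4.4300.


||T(4.4300)|| <= 3 * exp(-0.1400 * 4.4300)
= 3 * exp(-0.6202)
= 3 * 0.5378
= 1.6135

1.6135


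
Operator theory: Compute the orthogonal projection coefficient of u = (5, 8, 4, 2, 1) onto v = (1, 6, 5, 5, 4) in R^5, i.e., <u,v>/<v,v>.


Computing <u,v> = 5*1 + 8*6 + 4*5 + 2*5 + 1*4 = 87
Computing <v,v> = 1^2 + 6^2 + 5^2 + 5^2 + 4^2 = 103
Projection coefficient = 87/103 = 0.8447

0.8447


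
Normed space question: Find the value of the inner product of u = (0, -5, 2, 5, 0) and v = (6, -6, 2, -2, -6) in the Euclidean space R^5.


Computing the standard inner product <u, v> = sum u_i * v_i
= 0*6 + -5*-6 + 2*2 + 5*-2 + 0*-6
= 0 + 30 + 4 + -10 + 0
= 24

24


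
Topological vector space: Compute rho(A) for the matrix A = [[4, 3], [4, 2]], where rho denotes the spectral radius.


For a 2x2 matrix, eigenvalues satisfy lambda^2 - (trace)*lambda + det = 0
trace = 4 + 2 = 6
det = 4*2 - 3*4 = -4
discriminant = 6^2 - 4*(-4) = 52
spectral radius = max |eigenvalue| = 6.6056

6.6056


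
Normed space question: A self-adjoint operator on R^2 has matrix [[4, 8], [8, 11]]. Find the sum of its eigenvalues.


For a self-adjoint (symmetric) matrix, the eigenvalues are real.
The sum of eigenvalues equals the trace of the matrix.
trace = 4 + 11 = 15

15


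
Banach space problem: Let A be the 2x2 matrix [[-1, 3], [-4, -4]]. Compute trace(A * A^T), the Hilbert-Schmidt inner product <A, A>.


trace(A * A^T) = sum of squares of all entries
= (-1)^2 + 3^2 + (-4)^2 + (-4)^2
= 1 + 9 + 16 + 16
= 42

42


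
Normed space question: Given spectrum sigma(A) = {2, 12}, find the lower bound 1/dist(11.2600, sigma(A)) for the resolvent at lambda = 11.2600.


dist(11.2600, {2, 12}) = min(|11.2600 - 2|, |11.2600 - 12|)
= min(9.2600, 0.7400) = 0.7400
Resolvent bound = 1/0.7400 = 1.3514

1.3514


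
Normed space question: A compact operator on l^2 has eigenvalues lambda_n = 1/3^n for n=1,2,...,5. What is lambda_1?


The eigenvalue formula gives lambda_1 = 1/3^1
= 1/3
= 0.3333

0.3333


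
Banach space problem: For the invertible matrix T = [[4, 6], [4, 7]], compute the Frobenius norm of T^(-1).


det(T) = 4*7 - 6*4 = 4
T^(-1) = (1/4) * [[7, -6], [-4, 4]] = [[1.7500, -1.5000], [-1.0000, 1.0000]]
||T^(-1)||_F^2 = 1.7500^2 + (-1.5000)^2 + (-1.0000)^2 + 1.0000^2 = 7.3125
||T^(-1)||_F = sqrt(7.3125) = 2.7042

2.7042


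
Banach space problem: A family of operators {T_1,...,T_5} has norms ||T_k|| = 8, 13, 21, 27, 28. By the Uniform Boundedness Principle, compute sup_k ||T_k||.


By the Uniform Boundedness Principle, the supremum of norms is finite.
sup_k ||T_k|| = max(8, 13, 21, 27, 28) = 28

28


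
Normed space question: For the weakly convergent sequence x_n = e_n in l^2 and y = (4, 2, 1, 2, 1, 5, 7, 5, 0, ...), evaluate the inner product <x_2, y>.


x_2 = e_2 is the standard basis vector with 1 in position 2.
<x_2, y> = y_2 = 2
As n -> infinity, <x_n, y> -> 0, confirming weak convergence of (x_n) to 0.

2


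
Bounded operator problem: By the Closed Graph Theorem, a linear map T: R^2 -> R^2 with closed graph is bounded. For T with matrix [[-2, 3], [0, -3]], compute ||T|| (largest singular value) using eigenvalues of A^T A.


A^T A = [[4, -6], [-6, 18]]
trace(A^T A) = 22, det(A^T A) = 36
discriminant = 22^2 - 4*36 = 340
Largest eigenvalue of A^T A = (trace + sqrt(disc))/2 = 20.2195
||T|| = sqrt(20.2195) = 4.4966

4.4966


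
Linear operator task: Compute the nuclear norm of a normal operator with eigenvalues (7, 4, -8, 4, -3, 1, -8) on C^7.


For a normal operator, singular values equal |eigenvalues|.
Trace norm = sum |lambda_i| = 7 + 4 + 8 + 4 + 3 + 1 + 8
= 35

35


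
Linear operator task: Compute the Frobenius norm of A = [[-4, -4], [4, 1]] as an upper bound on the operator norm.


||A||_F^2 = sum a_ij^2
= (-4)^2 + (-4)^2 + 4^2 + 1^2
= 16 + 16 + 16 + 1 = 49
||A||_F = sqrt(49) = 7.0000

7.0000


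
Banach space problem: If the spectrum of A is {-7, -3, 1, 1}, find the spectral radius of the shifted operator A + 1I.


Spectrum of A + 1I = {-6, -2, 2, 2}
Spectral radius = max |lambda| over the shifted spectrum
= max(6, 2, 2, 2) = 6

6


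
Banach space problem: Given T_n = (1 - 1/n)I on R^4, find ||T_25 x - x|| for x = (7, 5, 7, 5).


T_25 x - x = (1 - 1/25)x - x = -x/25
||x|| = sqrt(148) = 12.1655
||T_25 x - x|| = ||x||/25 = 12.1655/25 = 0.4866

0.4866


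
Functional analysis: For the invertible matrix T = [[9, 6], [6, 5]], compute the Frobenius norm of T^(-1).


det(T) = 9*5 - 6*6 = 9
T^(-1) = (1/9) * [[5, -6], [-6, 9]] = [[0.5556, -0.6667], [-0.6667, 1.0000]]
||T^(-1)||_F^2 = 0.5556^2 + (-0.6667)^2 + (-0.6667)^2 + 1.0000^2 = 2.1975
||T^(-1)||_F = sqrt(2.1975) = 1.4824

1.4824


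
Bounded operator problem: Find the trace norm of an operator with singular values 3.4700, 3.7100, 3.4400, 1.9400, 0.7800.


The nuclear norm is the sum of all singular values.
||T||_1 = 3.4700 + 3.7100 + 3.4400 + 1.9400 + 0.7800
= 13.3400

13.3400


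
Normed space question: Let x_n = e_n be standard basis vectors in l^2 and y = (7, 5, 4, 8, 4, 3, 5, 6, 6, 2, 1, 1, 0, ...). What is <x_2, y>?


x_2 = e_2 is the standard basis vector with 1 in position 2.
<x_2, y> = y_2 = 5
As n -> infinity, <x_n, y> -> 0, confirming weak convergence of (x_n) to 0.

5


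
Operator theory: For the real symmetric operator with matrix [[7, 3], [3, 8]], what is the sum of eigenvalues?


For a self-adjoint (symmetric) matrix, the eigenvalues are real.
The sum of eigenvalues equals the trace of the matrix.
trace = 7 + 8 = 15

15


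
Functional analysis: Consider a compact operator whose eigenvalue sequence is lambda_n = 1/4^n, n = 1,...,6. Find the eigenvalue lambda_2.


The eigenvalue formula gives lambda_2 = 1/4^2
= 1/16
= 0.0625

0.0625


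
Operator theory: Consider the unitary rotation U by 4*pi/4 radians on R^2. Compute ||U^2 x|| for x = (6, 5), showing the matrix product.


U is a rotation by theta = 4*pi/4
U^2 = rotation by 2*theta = 8*pi/4 = 0*pi/4 (mod 2*pi)
cos(0*pi/4) = 1.0000, sin(0*pi/4) = 0.0000
U^2 x = (1.0000 * 6 - 0.0000 * 5, 0.0000 * 6 + 1.0000 * 5)
= (6.0000, 5.0000)
||U^2 x|| = sqrt(6.0000^2 + 5.0000^2) = sqrt(61.0000) = 7.8102

7.8102


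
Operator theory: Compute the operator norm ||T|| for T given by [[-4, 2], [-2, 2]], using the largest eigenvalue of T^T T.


A^T A = [[20, -12], [-12, 8]]
trace(A^T A) = 28, det(A^T A) = 16
discriminant = 28^2 - 4*16 = 720
Largest eigenvalue of A^T A = (trace + sqrt(disc))/2 = 27.4164
||T|| = sqrt(27.4164) = 5.2361

5.2361


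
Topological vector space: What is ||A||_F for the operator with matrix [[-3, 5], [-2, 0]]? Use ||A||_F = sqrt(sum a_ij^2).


||A||_F^2 = sum a_ij^2
= (-3)^2 + 5^2 + (-2)^2 + 0^2
= 9 + 25 + 4 + 0 = 38
||A||_F = sqrt(38) = 6.1644

6.1644


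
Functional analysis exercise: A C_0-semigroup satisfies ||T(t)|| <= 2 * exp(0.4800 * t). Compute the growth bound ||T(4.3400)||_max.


||T(4.3400)|| <= 2 * exp(0.4800 * 4.3400)
= 2 * exp(2.0832)
= 2 * 8.0301
= 16.0602

16.0602


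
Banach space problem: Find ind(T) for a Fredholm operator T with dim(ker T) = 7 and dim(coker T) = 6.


The Fredholm index is defined as ind(T) = dim(ker T) - dim(coker T)
= 7 - 6
= 1

1


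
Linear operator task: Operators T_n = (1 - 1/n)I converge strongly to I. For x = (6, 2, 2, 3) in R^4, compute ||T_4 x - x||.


T_4 x - x = (1 - 1/4)x - x = -x/4
||x|| = sqrt(53) = 7.2801
||T_4 x - x|| = ||x||/4 = 7.2801/4 = 1.8200

1.8200


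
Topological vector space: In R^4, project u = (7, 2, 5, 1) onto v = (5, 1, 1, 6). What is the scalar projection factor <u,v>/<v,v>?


Computing <u,v> = 7*5 + 2*1 + 5*1 + 1*6 = 48
Computing <v,v> = 5^2 + 1^2 + 1^2 + 6^2 = 63
Projection coefficient = 48/63 = 0.7619

0.7619


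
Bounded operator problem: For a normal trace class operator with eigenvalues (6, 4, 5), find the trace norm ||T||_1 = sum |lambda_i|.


For a normal operator, singular values equal |eigenvalues|.
Trace norm = sum |lambda_i| = 6 + 4 + 5
= 15

15


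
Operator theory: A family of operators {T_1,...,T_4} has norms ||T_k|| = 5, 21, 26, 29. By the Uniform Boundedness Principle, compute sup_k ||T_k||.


By the Uniform Boundedness Principle, the supremum of norms is finite.
sup_k ||T_k|| = max(5, 21, 26, 29) = 29

29


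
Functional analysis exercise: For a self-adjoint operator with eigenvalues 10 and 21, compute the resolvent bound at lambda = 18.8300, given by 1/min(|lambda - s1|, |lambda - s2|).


dist(18.8300, {10, 21}) = min(|18.8300 - 10|, |18.8300 - 21|)
= min(8.8300, 2.1700) = 2.1700
Resolvent bound = 1/2.1700 = 0.4608

0.4608


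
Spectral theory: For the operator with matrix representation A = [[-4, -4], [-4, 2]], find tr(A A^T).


trace(A * A^T) = sum of squares of all entries
= (-4)^2 + (-4)^2 + (-4)^2 + 2^2
= 16 + 16 + 16 + 4
= 52

52


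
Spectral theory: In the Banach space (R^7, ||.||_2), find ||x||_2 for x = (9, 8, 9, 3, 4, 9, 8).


The l^2 norm = (sum |x_i|^2)^(1/2)
Sum of 2th powers = 81 + 64 + 81 + 9 + 16 + 81 + 64 = 396
||x||_2 = (396)^(1/2) = 19.8997

19.8997


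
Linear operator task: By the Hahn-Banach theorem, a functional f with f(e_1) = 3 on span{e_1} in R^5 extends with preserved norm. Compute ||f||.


The norm of f is given by ||f|| = sup_{||x||=1} |f(x)|.
On span{e_1}, ||e_1|| = 1, so ||f|| = |f(e_1)| / ||e_1||
= |3| / 1 = 3.0000

3.0000


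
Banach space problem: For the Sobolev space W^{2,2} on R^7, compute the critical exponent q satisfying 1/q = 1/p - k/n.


Using the Sobolev embedding formula: 1/q = 1/p - k/n
1/q = 1/2 - 2/7 = 3/14
q = 1/(3/14) = 14/3 = 4.6667

4.6667


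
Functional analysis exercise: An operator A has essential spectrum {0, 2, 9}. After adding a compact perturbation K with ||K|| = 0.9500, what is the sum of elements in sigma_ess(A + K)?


By Weyl's theorem, the essential spectrum is invariant under compact perturbations.
sigma_ess(A + K) = sigma_ess(A) = {0, 2, 9}
Sum = 0 + 2 + 9 = 11

11


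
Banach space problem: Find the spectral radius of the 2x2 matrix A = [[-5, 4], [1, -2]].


For a 2x2 matrix, eigenvalues satisfy lambda^2 - (trace)*lambda + det = 0
trace = -5 + -2 = -7
det = -5*-2 - 4*1 = 6
discriminant = (-7)^2 - 4*(6) = 25
spectral radius = max |eigenvalue| = 6.0000

6.0000


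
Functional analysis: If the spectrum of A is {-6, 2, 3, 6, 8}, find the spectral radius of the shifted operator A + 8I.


Spectrum of A + 8I = {2, 10, 11, 14, 16}
Spectral radius = max |lambda| over the shifted spectrum
= max(2, 10, 11, 14, 16) = 16

16


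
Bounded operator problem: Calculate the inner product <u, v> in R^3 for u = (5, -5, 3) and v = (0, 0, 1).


Computing the standard inner product <u, v> = sum u_i * v_i
= 5*0 + -5*0 + 3*1
= 0 + 0 + 3
= 3

3


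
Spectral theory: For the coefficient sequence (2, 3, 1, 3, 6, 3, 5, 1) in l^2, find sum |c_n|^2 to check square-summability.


sum |c_n|^2 = 2^2 + 3^2 + 1^2 + 3^2 + 6^2 + 3^2 + 5^2 + 1^2
= 4 + 9 + 1 + 9 + 36 + 9 + 25 + 1
= 94

94


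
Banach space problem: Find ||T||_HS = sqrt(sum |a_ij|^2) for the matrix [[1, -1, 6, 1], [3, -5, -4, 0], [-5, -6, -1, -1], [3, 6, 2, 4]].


The Hilbert-Schmidt norm is sqrt(sum of squares of all entries).
Sum of squares = 1^2 + (-1)^2 + 6^2 + 1^2 + 3^2 + (-5)^2 + (-4)^2 + 0^2 + (-5)^2 + (-6)^2 + (-1)^2 + (-1)^2 + 3^2 + 6^2 + 2^2 + 4^2
= 1 + 1 + 36 + 1 + 9 + 25 + 16 + 0 + 25 + 36 + 1 + 1 + 9 + 36 + 4 + 16 = 217
||T||_HS = sqrt(217) = 14.7309

14.7309


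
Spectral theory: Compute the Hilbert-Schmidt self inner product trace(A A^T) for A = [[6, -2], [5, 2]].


trace(A * A^T) = sum of squares of all entries
= 6^2 + (-2)^2 + 5^2 + 2^2
= 36 + 4 + 25 + 4
= 69

69


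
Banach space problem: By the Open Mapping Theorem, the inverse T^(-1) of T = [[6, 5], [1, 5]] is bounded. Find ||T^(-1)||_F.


det(T) = 6*5 - 5*1 = 25
T^(-1) = (1/25) * [[5, -5], [-1, 6]] = [[0.2000, -0.2000], [-0.0400, 0.2400]]
||T^(-1)||_F^2 = 0.2000^2 + (-0.2000)^2 + (-0.0400)^2 + 0.2400^2 = 0.1392
||T^(-1)||_F = sqrt(0.1392) = 0.3731

0.3731


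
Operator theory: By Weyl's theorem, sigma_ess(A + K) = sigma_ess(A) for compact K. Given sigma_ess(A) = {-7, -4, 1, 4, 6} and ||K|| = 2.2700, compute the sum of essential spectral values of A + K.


By Weyl's theorem, the essential spectrum is invariant under compact perturbations.
sigma_ess(A + K) = sigma_ess(A) = {-7, -4, 1, 4, 6}
Sum = -7 + -4 + 1 + 4 + 6 = 0

0


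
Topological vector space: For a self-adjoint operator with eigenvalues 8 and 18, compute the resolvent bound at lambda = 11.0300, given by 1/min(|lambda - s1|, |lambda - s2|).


dist(11.0300, {8, 18}) = min(|11.0300 - 8|, |11.0300 - 18|)
= min(3.0300, 6.9700) = 3.0300
Resolvent bound = 1/3.0300 = 0.3300

0.3300


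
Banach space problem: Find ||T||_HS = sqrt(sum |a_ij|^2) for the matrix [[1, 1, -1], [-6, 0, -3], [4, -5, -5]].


The Hilbert-Schmidt norm is sqrt(sum of squares of all entries).
Sum of squares = 1^2 + 1^2 + (-1)^2 + (-6)^2 + 0^2 + (-3)^2 + 4^2 + (-5)^2 + (-5)^2
= 1 + 1 + 1 + 36 + 0 + 9 + 16 + 25 + 25 = 114
||T||_HS = sqrt(114) = 10.6771

10.6771


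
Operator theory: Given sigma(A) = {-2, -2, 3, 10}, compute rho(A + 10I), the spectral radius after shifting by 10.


Spectrum of A + 10I = {8, 8, 13, 20}
Spectral radius = max |lambda| over the shifted spectrum
= max(8, 8, 13, 20) = 20

20


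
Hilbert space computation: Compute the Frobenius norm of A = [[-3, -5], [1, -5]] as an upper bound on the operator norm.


||A||_F^2 = sum a_ij^2
= (-3)^2 + (-5)^2 + 1^2 + (-5)^2
= 9 + 25 + 1 + 25 = 60
||A||_F = sqrt(60) = 7.7460

7.7460


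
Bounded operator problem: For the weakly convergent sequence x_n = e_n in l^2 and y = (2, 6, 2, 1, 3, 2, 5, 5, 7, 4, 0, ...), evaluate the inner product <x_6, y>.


x_6 = e_6 is the standard basis vector with 1 in position 6.
<x_6, y> = y_6 = 2
As n -> infinity, <x_n, y> -> 0, confirming weak convergence of (x_n) to 0.

2


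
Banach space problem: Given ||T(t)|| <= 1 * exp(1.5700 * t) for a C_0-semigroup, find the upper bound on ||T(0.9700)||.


||T(0.9700)|| <= 1 * exp(1.5700 * 0.9700)
= 1 * exp(1.5229)
= 1 * 4.5855
= 4.5855

4.5855


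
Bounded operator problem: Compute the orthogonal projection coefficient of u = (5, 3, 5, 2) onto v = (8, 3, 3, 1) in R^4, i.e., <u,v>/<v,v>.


Computing <u,v> = 5*8 + 3*3 + 5*3 + 2*1 = 66
Computing <v,v> = 8^2 + 3^2 + 3^2 + 1^2 = 83
Projection coefficient = 66/83 = 0.7952

0.7952


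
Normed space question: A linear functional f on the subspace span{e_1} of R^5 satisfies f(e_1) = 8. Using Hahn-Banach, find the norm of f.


The norm of f is given by ||f|| = sup_{||x||=1} |f(x)|.
On span{e_1}, ||e_1|| = 1, so ||f|| = |f(e_1)| / ||e_1||
= |8| / 1 = 8.0000

8.0000


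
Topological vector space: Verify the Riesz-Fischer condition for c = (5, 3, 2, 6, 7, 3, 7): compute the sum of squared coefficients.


sum |c_n|^2 = 5^2 + 3^2 + 2^2 + 6^2 + 7^2 + 3^2 + 7^2
= 25 + 9 + 4 + 36 + 49 + 9 + 49
= 181

181


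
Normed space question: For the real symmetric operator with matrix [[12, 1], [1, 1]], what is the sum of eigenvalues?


For a self-adjoint (symmetric) matrix, the eigenvalues are real.
The sum of eigenvalues equals the trace of the matrix.
trace = 12 + 1 = 13

13


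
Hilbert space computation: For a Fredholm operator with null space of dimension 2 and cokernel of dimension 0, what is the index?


The Fredholm index is defined as ind(T) = dim(ker T) - dim(coker T)
= 2 - 0
= 2

2


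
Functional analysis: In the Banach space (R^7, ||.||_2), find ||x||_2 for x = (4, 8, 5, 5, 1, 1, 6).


The l^2 norm = (sum |x_i|^2)^(1/2)
Sum of 2th powers = 16 + 64 + 25 + 25 + 1 + 1 + 36 = 168
||x||_2 = (168)^(1/2) = 12.9615

12.9615


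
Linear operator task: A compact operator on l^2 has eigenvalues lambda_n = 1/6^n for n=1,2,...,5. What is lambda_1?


The eigenvalue formula gives lambda_1 = 1/6^1
= 1/6
= 0.1667

0.1667


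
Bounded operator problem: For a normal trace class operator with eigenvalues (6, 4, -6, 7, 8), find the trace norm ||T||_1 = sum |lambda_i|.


For a normal operator, singular values equal |eigenvalues|.
Trace norm = sum |lambda_i| = 6 + 4 + 6 + 7 + 8
= 31

31


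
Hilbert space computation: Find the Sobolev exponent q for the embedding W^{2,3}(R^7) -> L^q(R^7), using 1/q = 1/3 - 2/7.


Using the Sobolev embedding formula: 1/q = 1/p - k/n
1/q = 1/3 - 2/7 = 1/21
q = 1/(1/21) = 21

21.0000


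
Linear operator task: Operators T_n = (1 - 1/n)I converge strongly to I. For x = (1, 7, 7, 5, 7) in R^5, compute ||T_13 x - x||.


T_13 x - x = (1 - 1/13)x - x = -x/13
||x|| = sqrt(173) = 13.1529
||T_13 x - x|| = ||x||/13 = 13.1529/13 = 1.0118

1.0118


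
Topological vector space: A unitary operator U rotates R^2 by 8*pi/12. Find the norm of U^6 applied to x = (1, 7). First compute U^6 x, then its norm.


U is a rotation by theta = 8*pi/12
U^6 = rotation by 6*theta = 48*pi/12 = 0*pi/12 (mod 2*pi)
cos(0*pi/12) = 1.0000, sin(0*pi/12) = 0.0000
U^6 x = (1.0000 * 1 - 0.0000 * 7, 0.0000 * 1 + 1.0000 * 7)
= (1.0000, 7.0000)
||U^6 x|| = sqrt(1.0000^2 + 7.0000^2) = sqrt(50.0000) = 7.0711

7.0711


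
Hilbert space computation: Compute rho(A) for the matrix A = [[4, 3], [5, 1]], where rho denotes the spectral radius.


For a 2x2 matrix, eigenvalues satisfy lambda^2 - (trace)*lambda + det = 0
trace = 4 + 1 = 5
det = 4*1 - 3*5 = -11
discriminant = 5^2 - 4*(-11) = 69
spectral radius = max |eigenvalue| = 6.6533

6.6533


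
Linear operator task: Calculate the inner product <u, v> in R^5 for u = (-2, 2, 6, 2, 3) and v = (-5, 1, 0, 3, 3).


Computing the standard inner product <u, v> = sum u_i * v_i
= -2*-5 + 2*1 + 6*0 + 2*3 + 3*3
= 10 + 2 + 0 + 6 + 9
= 27

27


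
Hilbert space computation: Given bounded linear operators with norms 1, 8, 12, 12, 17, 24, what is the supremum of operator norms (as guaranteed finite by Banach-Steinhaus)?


By the Uniform Boundedness Principle, the supremum of norms is finite.
sup_k ||T_k|| = max(1, 8, 12, 12, 17, 24) = 24

24


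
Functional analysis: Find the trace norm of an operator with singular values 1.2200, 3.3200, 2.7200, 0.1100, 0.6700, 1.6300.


The nuclear norm is the sum of all singular values.
||T||_1 = 1.2200 + 3.3200 + 2.7200 + 0.1100 + 0.6700 + 1.6300
= 9.6700

9.6700


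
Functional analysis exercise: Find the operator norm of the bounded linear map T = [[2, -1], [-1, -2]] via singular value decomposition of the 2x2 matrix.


A^T A = [[5, 0], [0, 5]]
trace(A^T A) = 10, det(A^T A) = 25
discriminant = 10^2 - 4*25 = 0
Largest eigenvalue of A^T A = (trace + sqrt(disc))/2 = 5.0000
||T|| = sqrt(5.0000) = 2.2361

2.2361


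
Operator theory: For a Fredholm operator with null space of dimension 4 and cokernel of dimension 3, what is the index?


The Fredholm index is defined as ind(T) = dim(ker T) - dim(coker T)
= 4 - 3
= 1

1


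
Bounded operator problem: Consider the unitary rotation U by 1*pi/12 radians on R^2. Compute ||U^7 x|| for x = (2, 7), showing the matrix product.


U is a rotation by theta = 1*pi/12
U^7 = rotation by 7*theta = 7*pi/12
cos(7*pi/12) = -0.2588, sin(7*pi/12) = 0.9659
U^7 x = (-0.2588 * 2 - 0.9659 * 7, 0.9659 * 2 + -0.2588 * 7)
= (-7.2791, 0.1201)
||U^7 x|| = sqrt((-7.2791)^2 + 0.1201^2) = sqrt(53.0000) = 7.2801

7.2801


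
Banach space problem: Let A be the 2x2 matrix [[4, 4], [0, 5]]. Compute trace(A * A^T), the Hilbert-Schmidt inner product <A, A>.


trace(A * A^T) = sum of squares of all entries
= 4^2 + 4^2 + 0^2 + 5^2
= 16 + 16 + 0 + 25
= 57

57


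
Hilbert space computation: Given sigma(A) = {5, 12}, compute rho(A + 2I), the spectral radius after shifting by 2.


Spectrum of A + 2I = {7, 14}
Spectral radius = max |lambda| over the shifted spectrum
= max(7, 14) = 14

14


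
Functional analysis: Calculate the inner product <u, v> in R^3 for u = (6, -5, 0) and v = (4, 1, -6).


Computing the standard inner product <u, v> = sum u_i * v_i
= 6*4 + -5*1 + 0*-6
= 24 + -5 + 0
= 19

19


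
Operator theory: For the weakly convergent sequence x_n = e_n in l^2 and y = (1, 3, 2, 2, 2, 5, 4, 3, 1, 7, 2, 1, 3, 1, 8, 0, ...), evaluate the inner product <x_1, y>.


x_1 = e_1 is the standard basis vector with 1 in position 1.
<x_1, y> = y_1 = 1
As n -> infinity, <x_n, y> -> 0, confirming weak convergence of (x_n) to 0.

1


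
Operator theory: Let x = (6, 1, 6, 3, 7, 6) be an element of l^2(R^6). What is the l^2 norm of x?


The l^2 norm = (sum |x_i|^2)^(1/2)
Sum of 2th powers = 36 + 1 + 36 + 9 + 49 + 36 = 167
||x||_2 = (167)^(1/2) = 12.9228

12.9228


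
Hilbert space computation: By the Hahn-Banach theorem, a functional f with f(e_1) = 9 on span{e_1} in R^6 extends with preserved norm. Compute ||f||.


The norm of f is given by ||f|| = sup_{||x||=1} |f(x)|.
On span{e_1}, ||e_1|| = 1, so ||f|| = |f(e_1)| / ||e_1||
= |9| / 1 = 9.0000

9.0000


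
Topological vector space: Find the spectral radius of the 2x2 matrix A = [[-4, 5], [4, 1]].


For a 2x2 matrix, eigenvalues satisfy lambda^2 - (trace)*lambda + det = 0
trace = -4 + 1 = -3
det = -4*1 - 5*4 = -24
discriminant = (-3)^2 - 4*(-24) = 105
spectral radius = max |eigenvalue| = 6.6235

6.6235


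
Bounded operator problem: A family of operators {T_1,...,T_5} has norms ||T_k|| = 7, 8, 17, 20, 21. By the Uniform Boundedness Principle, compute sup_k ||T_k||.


By the Uniform Boundedness Principle, the supremum of norms is finite.
sup_k ||T_k|| = max(7, 8, 17, 20, 21) = 21

21


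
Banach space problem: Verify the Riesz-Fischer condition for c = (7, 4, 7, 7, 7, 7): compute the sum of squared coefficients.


sum |c_n|^2 = 7^2 + 4^2 + 7^2 + 7^2 + 7^2 + 7^2
= 49 + 16 + 49 + 49 + 49 + 49
= 261

261


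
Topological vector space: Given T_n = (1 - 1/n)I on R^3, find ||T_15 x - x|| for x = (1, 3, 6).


T_15 x - x = (1 - 1/15)x - x = -x/15
||x|| = sqrt(46) = 6.7823
||T_15 x - x|| = ||x||/15 = 6.7823/15 = 0.4522

0.4522


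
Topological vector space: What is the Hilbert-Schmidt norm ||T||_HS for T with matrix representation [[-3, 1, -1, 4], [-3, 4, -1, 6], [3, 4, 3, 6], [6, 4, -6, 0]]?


The Hilbert-Schmidt norm is sqrt(sum of squares of all entries).
Sum of squares = (-3)^2 + 1^2 + (-1)^2 + 4^2 + (-3)^2 + 4^2 + (-1)^2 + 6^2 + 3^2 + 4^2 + 3^2 + 6^2 + 6^2 + 4^2 + (-6)^2 + 0^2
= 9 + 1 + 1 + 16 + 9 + 16 + 1 + 36 + 9 + 16 + 9 + 36 + 36 + 16 + 36 + 0 = 247
||T||_HS = sqrt(247) = 15.7162

15.7162


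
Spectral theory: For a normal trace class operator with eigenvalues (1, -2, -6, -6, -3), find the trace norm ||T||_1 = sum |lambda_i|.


For a normal operator, singular values equal |eigenvalues|.
Trace norm = sum |lambda_i| = 1 + 2 + 6 + 6 + 3
= 18

18


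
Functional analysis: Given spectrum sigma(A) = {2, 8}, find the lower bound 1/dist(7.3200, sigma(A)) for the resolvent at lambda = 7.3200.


dist(7.3200, {2, 8}) = min(|7.3200 - 2|, |7.3200 - 8|)
= min(5.3200, 0.6800) = 0.6800
Resolvent bound = 1/0.6800 = 1.4706

1.4706


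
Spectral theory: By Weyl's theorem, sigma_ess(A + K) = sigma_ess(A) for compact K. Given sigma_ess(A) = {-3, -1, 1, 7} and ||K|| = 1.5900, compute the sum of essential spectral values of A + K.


By Weyl's theorem, the essential spectrum is invariant under compact perturbations.
sigma_ess(A + K) = sigma_ess(A) = {-3, -1, 1, 7}
Sum = -3 + -1 + 1 + 7 = 4

4


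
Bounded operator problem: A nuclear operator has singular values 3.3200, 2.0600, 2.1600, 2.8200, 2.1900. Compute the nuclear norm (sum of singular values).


The nuclear norm is the sum of all singular values.
||T||_1 = 3.3200 + 2.0600 + 2.1600 + 2.8200 + 2.1900
= 12.5500

12.5500


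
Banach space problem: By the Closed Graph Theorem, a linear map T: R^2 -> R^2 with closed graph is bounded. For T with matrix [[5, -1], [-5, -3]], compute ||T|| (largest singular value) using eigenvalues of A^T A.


A^T A = [[50, 10], [10, 10]]
trace(A^T A) = 60, det(A^T A) = 400
discriminant = 60^2 - 4*400 = 2000
Largest eigenvalue of A^T A = (trace + sqrt(disc))/2 = 52.3607
||T|| = sqrt(52.3607) = 7.2361

7.2361


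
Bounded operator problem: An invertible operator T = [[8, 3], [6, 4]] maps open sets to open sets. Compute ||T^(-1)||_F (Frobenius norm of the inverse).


det(T) = 8*4 - 3*6 = 14
T^(-1) = (1/14) * [[4, -3], [-6, 8]] = [[0.2857, -0.2143], [-0.4286, 0.5714]]
||T^(-1)||_F^2 = 0.2857^2 + (-0.2143)^2 + (-0.4286)^2 + 0.5714^2 = 0.6378
||T^(-1)||_F = sqrt(0.6378) = 0.7986

0.7986


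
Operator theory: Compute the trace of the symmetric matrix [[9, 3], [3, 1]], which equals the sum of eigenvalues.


For a self-adjoint (symmetric) matrix, the eigenvalues are real.
The sum of eigenvalues equals the trace of the matrix.
trace = 9 + 1 = 10

10


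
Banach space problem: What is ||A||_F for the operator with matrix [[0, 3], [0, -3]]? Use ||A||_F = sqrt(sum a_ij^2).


||A||_F^2 = sum a_ij^2
= 0^2 + 3^2 + 0^2 + (-3)^2
= 0 + 9 + 0 + 9 = 18
||A||_F = sqrt(18) = 4.2426

4.2426


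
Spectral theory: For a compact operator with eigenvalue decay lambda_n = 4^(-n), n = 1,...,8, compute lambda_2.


The eigenvalue formula gives lambda_2 = 1/4^2
= 1/16
= 0.0625

0.0625


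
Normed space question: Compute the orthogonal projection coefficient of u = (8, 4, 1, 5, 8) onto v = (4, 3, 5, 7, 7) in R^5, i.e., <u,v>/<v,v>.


Computing <u,v> = 8*4 + 4*3 + 1*5 + 5*7 + 8*7 = 140
Computing <v,v> = 4^2 + 3^2 + 5^2 + 7^2 + 7^2 = 148
Projection coefficient = 140/148 = 0.9459

0.9459


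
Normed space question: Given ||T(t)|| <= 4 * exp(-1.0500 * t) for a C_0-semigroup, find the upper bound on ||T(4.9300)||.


||T(4.9300)|| <= 4 * exp(-1.0500 * 4.9300)
= 4 * exp(-5.1765)
= 4 * 0.0056
= 0.0226

0.0226


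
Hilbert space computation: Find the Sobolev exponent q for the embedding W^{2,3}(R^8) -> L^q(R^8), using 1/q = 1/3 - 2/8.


Using the Sobolev embedding formula: 1/q = 1/p - k/n
1/q = 1/3 - 2/8 = 1/12
q = 1/(1/12) = 12

12.0000


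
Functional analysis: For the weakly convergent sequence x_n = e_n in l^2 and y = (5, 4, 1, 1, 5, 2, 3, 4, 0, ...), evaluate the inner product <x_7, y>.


x_7 = e_7 is the standard basis vector with 1 in position 7.
<x_7, y> = y_7 = 3
As n -> infinity, <x_n, y> -> 0, confirming weak convergence of (x_n) to 0.

3


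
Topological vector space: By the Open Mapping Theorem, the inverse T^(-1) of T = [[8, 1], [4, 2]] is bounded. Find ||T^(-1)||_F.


det(T) = 8*2 - 1*4 = 12
T^(-1) = (1/12) * [[2, -1], [-4, 8]] = [[0.1667, -0.0833], [-0.3333, 0.6667]]
||T^(-1)||_F^2 = 0.1667^2 + (-0.0833)^2 + (-0.3333)^2 + 0.6667^2 = 0.5903
||T^(-1)||_F = sqrt(0.5903) = 0.7683

0.7683


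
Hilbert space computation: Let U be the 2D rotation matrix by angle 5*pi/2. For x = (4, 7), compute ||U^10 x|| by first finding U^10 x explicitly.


U is a rotation by theta = 5*pi/2
U^10 = rotation by 10*theta = 50*pi/2 = 2*pi/2 (mod 2*pi)
cos(2*pi/2) = -1.0000, sin(2*pi/2) = 0.0000
U^10 x = (-1.0000 * 4 - 0.0000 * 7, 0.0000 * 4 + -1.0000 * 7)
= (-4.0000, -7.0000)
||U^10 x|| = sqrt((-4.0000)^2 + (-7.0000)^2) = sqrt(65.0000) = 8.0623

8.0623


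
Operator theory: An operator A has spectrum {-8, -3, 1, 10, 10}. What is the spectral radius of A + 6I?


Spectrum of A + 6I = {-2, 3, 7, 16, 16}
Spectral radius = max |lambda| over the shifted spectrum
= max(2, 3, 7, 16, 16) = 16

16


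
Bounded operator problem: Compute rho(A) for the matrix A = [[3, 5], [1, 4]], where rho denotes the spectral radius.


For a 2x2 matrix, eigenvalues satisfy lambda^2 - (trace)*lambda + det = 0
trace = 3 + 4 = 7
det = 3*4 - 5*1 = 7
discriminant = 7^2 - 4*(7) = 21
spectral radius = max |eigenvalue| = 5.7913

5.7913


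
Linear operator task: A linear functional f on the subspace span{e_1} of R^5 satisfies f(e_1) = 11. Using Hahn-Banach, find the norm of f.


The norm of f is given by ||f|| = sup_{||x||=1} |f(x)|.
On span{e_1}, ||e_1|| = 1, so ||f|| = |f(e_1)| / ||e_1||
= |11| / 1 = 11.0000

11.0000


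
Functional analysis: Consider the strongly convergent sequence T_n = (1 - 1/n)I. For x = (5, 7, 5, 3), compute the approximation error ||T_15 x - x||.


T_15 x - x = (1 - 1/15)x - x = -x/15
||x|| = sqrt(108) = 10.3923
||T_15 x - x|| = ||x||/15 = 10.3923/15 = 0.6928

0.6928


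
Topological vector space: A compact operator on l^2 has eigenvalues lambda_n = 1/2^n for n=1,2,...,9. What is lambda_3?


The eigenvalue formula gives lambda_3 = 1/2^3
= 1/8
= 0.1250

0.1250


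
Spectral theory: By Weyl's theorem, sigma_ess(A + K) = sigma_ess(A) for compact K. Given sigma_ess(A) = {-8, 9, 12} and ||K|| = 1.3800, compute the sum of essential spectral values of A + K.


By Weyl's theorem, the essential spectrum is invariant under compact perturbations.
sigma_ess(A + K) = sigma_ess(A) = {-8, 9, 12}
Sum = -8 + 9 + 12 = 13

13


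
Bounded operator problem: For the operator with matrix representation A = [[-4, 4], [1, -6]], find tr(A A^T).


trace(A * A^T) = sum of squares of all entries
= (-4)^2 + 4^2 + 1^2 + (-6)^2
= 16 + 16 + 1 + 36
= 69

69


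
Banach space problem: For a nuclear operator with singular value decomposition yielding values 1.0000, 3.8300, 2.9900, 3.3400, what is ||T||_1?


The nuclear norm is the sum of all singular values.
||T||_1 = 1.0000 + 3.8300 + 2.9900 + 3.3400
= 11.1600

11.1600


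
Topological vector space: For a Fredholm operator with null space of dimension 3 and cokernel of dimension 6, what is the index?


The Fredholm index is defined as ind(T) = dim(ker T) - dim(coker T)
= 3 - 6
= -3

-3


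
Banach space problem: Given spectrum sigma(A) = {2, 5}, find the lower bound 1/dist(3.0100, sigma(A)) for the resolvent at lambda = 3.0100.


dist(3.0100, {2, 5}) = min(|3.0100 - 2|, |3.0100 - 5|)
= min(1.0100, 1.9900) = 1.0100
Resolvent bound = 1/1.0100 = 0.9901

0.9901


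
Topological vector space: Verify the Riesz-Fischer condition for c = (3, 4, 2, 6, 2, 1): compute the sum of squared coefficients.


sum |c_n|^2 = 3^2 + 4^2 + 2^2 + 6^2 + 2^2 + 1^2
= 9 + 16 + 4 + 36 + 4 + 1
= 70

70


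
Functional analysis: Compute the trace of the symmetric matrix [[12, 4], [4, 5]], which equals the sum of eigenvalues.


For a self-adjoint (symmetric) matrix, the eigenvalues are real.
The sum of eigenvalues equals the trace of the matrix.
trace = 12 + 5 = 17

17


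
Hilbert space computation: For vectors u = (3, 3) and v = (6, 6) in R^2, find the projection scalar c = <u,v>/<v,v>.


Computing <u,v> = 3*6 + 3*6 = 36
Computing <v,v> = 6^2 + 6^2 = 72
Projection coefficient = 36/72 = 0.5000

0.5000


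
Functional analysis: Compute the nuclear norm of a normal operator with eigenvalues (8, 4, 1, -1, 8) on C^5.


For a normal operator, singular values equal |eigenvalues|.
Trace norm = sum |lambda_i| = 8 + 4 + 1 + 1 + 8
= 22

22


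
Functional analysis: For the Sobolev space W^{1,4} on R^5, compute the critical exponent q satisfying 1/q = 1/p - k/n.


Using the Sobolev embedding formula: 1/q = 1/p - k/n
1/q = 1/4 - 1/5 = 1/20
q = 1/(1/20) = 20

20.0000


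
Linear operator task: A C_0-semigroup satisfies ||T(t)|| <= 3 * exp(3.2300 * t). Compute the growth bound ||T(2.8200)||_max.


||T(2.8200)|| <= 3 * exp(3.2300 * 2.8200)
= 3 * exp(9.1086)
= 3 * 9032.6403
= 27097.9210

27097.9210


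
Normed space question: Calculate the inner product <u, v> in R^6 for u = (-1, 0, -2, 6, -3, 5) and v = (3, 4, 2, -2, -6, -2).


Computing the standard inner product <u, v> = sum u_i * v_i
= -1*3 + 0*4 + -2*2 + 6*-2 + -3*-6 + 5*-2
= -3 + 0 + -4 + -12 + 18 + -10
= -11

-11


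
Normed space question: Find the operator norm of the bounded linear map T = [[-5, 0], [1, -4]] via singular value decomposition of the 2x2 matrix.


A^T A = [[26, -4], [-4, 16]]
trace(A^T A) = 42, det(A^T A) = 400
discriminant = 42^2 - 4*400 = 164
Largest eigenvalue of A^T A = (trace + sqrt(disc))/2 = 27.4031
||T|| = sqrt(27.4031) = 5.2348

5.2348


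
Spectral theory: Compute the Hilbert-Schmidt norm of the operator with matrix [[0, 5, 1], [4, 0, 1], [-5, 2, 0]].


The Hilbert-Schmidt norm is sqrt(sum of squares of all entries).
Sum of squares = 0^2 + 5^2 + 1^2 + 4^2 + 0^2 + 1^2 + (-5)^2 + 2^2 + 0^2
= 0 + 25 + 1 + 16 + 0 + 1 + 25 + 4 + 0 = 72
||T||_HS = sqrt(72) = 8.4853

8.4853


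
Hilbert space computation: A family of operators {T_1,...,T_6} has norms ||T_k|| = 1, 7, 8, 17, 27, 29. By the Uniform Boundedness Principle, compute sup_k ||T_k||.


By the Uniform Boundedness Principle, the supremum of norms is finite.
sup_k ||T_k|| = max(1, 7, 8, 17, 27, 29) = 29

29


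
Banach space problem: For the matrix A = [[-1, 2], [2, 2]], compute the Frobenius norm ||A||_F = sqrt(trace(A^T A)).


||A||_F^2 = sum a_ij^2
= (-1)^2 + 2^2 + 2^2 + 2^2
= 1 + 4 + 4 + 4 = 13
||A||_F = sqrt(13) = 3.6056

3.6056
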